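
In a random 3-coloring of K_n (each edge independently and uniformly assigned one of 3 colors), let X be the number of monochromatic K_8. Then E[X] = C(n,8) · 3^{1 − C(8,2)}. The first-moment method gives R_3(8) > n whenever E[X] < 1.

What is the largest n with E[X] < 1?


We need C(n, 8) · 3^{1 − 28} < 1, i.e. C(n, 8) < 3^{28 − 1} = 7625597484987.
Check values of n near the boundary:
  n = 152: C(152, 8) = 5859727868575; 5859727868575 < 7625597484987? YES
  n = 153: C(153, 8) = 6183023199255; 6183023199255 < 7625597484987? YES
  n = 154: C(154, 8) = 6521818990995; 6521818990995 < 7625597484987? YES
  n = 155: C(155, 8) = 6876747915675; 6876747915675 < 7625597484987? YES
  n = 156: C(156, 8) = 7248464019225; 7248464019225 < 7625597484987? YES
  n = 157: C(157, 8) = 7637643295425; 7637643295425 < 7625597484987? NO
  n = 158: C(158, 8) = 8044984271181; 8044984271181 < 7625597484987? NO
  n = 159: C(159, 8) = 8471208603429; 8471208603429 < 7625597484987? NO
The largest n with C(n, 8) < 7625597484987 is n = 156 (where E[X] = 805384891025/847288609443 ≈ 0.9505437). Hence R_3(8) > 156, i.e. R_3(8) ≥ 157.

Largest n = 156; hence R_3(8) > 156.


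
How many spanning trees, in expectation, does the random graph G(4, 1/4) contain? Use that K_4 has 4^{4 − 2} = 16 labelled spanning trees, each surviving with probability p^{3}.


K_4 has 4^{4 − 2} = 16 labelled spanning trees.
For each such spanning tree H, let X_H = 1 if all 3 edges of H are present in G. Then P[X_H = 1] = p^{3} = (1/4)^{3} = 1/64.
By linearity of expectation: E[X] = Σ_H E[X_H] = 16 · p^{3} = 16 · 1/64 = 1/4.
Numerically: E[X] ≈ 0.25.

E[X] = 16 · (1/4)^{3} = 1/4 ≈ 0.25.


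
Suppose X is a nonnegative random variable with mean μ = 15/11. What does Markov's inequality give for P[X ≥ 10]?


μ = E[X] = 15/11, a = 10.
Markov: P[X ≥ 10] ≤ μ/a = (15/11)/10 = 3/22.
Numerically: ≈ 0.136.
(Since a = 10 > μ = 1.364, the bound 3/22 is < 1 and informative.)

P[X ≥ 10] ≤ 3/22 ≈ 0.136.


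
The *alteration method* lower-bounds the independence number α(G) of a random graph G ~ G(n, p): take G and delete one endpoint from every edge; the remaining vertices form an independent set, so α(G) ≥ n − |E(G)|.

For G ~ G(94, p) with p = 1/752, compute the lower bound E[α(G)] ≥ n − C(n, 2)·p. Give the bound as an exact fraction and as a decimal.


E[|E(G)|] = C(94, 2)·p = 4371 · (1/752) = 93/16.
E[α(G)] ≥ n − E[|E(G)|] = 94 − 93/16 = 1411/16.
Numerically: ≈ 88.1875.
(This is only a lower bound; the true E[α(G)] may be larger.)

E[α(G)] ≥ 1411/16 ≈ 88.1875.


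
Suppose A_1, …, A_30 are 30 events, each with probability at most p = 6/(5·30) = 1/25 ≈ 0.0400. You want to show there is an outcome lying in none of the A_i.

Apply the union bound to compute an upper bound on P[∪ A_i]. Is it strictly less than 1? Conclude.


Union bound: P[∪_{i=1}^{30} A_i] ≤ Σ_i P[A_i] ≤ 30·p = 30·(1/25) = 6/5.
Numerically: 6/5 ≈ 1.2000.
Is 6/5 < 1? NO.
Since the bound 6/5 is ≥ 1, the union bound is uninformative here; it does NOT by itself certify existence.

30·p = 6/5 ≈ 1.2000; existence NOT certified by the union bound.


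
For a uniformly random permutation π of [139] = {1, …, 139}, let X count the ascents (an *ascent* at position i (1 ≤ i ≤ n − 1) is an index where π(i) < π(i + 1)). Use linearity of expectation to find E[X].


Write X = Σ X_I over i = 1, …, 138, with X_I the indicator of one ascent.
There are 138 indicators.
For each fixed i, the pair (π(i), π(i+1)) is a uniformly random ordered pair of distinct values from {1, …, 139}; by symmetry P[π(i) < π(i+1)] = 1/2.
By linearity: E[X] = 138 · (1/2) = (139 − 1) · (1/2) = 69 ≈ 69.0000.

E[X] = 69 = 69.0000.


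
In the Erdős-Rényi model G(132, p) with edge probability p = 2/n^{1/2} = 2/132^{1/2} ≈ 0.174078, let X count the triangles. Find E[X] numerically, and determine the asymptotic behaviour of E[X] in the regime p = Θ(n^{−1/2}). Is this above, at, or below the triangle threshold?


Number of potential triangles: C(132, 3) = 374660.
Each occurs with probability p³ ≈ (0.174078)³ ≈ 5.27508048e-03.
By linearity: E[X] = C(132, 3)·p³ ≈ 374660 · 5.27508048e-03 ≈ 1976.361654.
Since α = 1/2 < 1, p = c/n^{1/2} ≫ 1/n is above the triangle threshold p ~ 1/n. Asymptotically E[X] ~ (c³/6)·n^{3(1−α)} = (2³/6)·n^{1.5} → ∞; triangles are abundant w.h.p.

E[X] ≈ 1976.361654; in regime p = Θ(1/n^{1/2}) E[X] diverges (above the triangle threshold p ~ 1/n).


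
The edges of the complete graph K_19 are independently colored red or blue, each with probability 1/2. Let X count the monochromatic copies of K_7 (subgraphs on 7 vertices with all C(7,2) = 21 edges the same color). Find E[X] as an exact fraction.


Let X = Σ_S X_S over the C(19, 7) = 50388 subsets S of size 7, where X_S = 1 if the K_7 on S is monochromatic.
For a fixed S, the K_7 on S has C(7, 2) = 21 edges. P[all 21 edges red] = (1/2)^21, and likewise for blue, so P[monochromatic] = 2·(1/2)^21 = 2^{1 − 21} = 1/1048576.
By linearity of expectation: E[X] = C(19, 7) · 2^{1 − 21} = 50388 · 1/1048576 = 12597/262144.
Numerically: E[X] ≈ 0.048.

E[X] = C(19,7)·2^(1−C(7,2)) = 12597/262144 ≈ 0.048.


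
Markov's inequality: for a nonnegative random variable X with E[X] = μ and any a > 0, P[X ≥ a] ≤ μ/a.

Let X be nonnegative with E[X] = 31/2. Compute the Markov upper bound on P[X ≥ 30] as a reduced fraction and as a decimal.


μ = E[X] = 31/2, a = 30.
Markov: P[X ≥ 30] ≤ μ/a = (31/2)/30 = 31/60.
Numerically: ≈ 0.516667.
(Since a = 30 > μ = 15.500000, the bound 31/60 is < 1 and informative.)

P[X ≥ 30] ≤ 31/60 ≈ 0.516667.


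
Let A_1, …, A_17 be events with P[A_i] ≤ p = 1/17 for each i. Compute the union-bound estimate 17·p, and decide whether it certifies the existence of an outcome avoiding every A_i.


Union bound: P[∪_{i=1}^{17} A_i] ≤ Σ_i P[A_i] ≤ 17·p = 17·(1/17) = 1.
Numerically: 1 ≈ 1.0000000.
Is 1 < 1? NO.
Since the bound 1 is ≥ 1, the union bound is uninformative here; it does NOT by itself certify existence.

17·p = 1 ≈ 1.0000000; existence NOT certified by the union bound.


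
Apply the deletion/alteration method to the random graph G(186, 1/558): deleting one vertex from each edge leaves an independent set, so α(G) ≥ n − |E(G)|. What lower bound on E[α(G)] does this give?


E[|E(G)|] = C(186, 2)·p = 17205 · (1/558) = 185/6.
E[α(G)] ≥ n − E[|E(G)|] = 186 − 185/6 = 931/6.
Numerically: ≈ 155.16667.
(This is only a lower bound; the true E[α(G)] may be larger.)

E[α(G)] ≥ 931/6 ≈ 155.16667.


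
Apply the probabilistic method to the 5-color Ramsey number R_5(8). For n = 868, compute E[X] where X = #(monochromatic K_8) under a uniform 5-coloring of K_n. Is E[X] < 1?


E[X] = C(868, 8) · 5^{1 − 28} = 7737261125902834428 · 5^{−27} = 7737261125902834428/7450580596923828125.
As a reduced fraction: E[X] = 7737261125902834428/7450580596923828125 ≈ 1.0385.
Is E[X] < 1? NO.
Since E[X] ≥ 1, the first-moment bound is inconclusive at n = 868; it does NOT by itself certify R_5(8) > 868.

E[X] = 7737261125902834428/7450580596923828125 ≈ 1.0385; E[X] ≥ 1; first-moment method inconclusive here.


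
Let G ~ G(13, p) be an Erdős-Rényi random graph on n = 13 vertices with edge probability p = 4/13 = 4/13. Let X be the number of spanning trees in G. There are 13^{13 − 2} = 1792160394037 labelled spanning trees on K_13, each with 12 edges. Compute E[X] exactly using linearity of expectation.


K_13 has 13^{13 − 2} = 1792160394037 labelled spanning trees.
For each such spanning tree H, let X_H = 1 if all 12 edges of H are present in G. Then P[X_H = 1] = p^{12} = (4/13)^{12} = 16777216/23298085122481.
By linearity: E[X] = Σ_H E[X_H] = 1792160394037 · p^{12} = 1792160394037 · 16777216/23298085122481 = 16777216/13.
Numerically: E[X] ≈ 1.29056e+06.

E[X] = 1792160394037 · (4/13)^{12} = 16777216/13 ≈ 1.29056e+06.


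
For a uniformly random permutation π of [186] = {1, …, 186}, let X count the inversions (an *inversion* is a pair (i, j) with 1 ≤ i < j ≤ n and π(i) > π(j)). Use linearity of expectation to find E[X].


Write X = Σ X_I over the C(186, 2) = 17205 pairs i < j, with X_I the indicator of one inversion.
There are 17205 indicators.
For each fixed pair i < j, the values π(i) and π(j) are two distinct elements of {1, …, 186} in uniformly random order; by symmetry P[π(i) > π(j)] = 1/2.
By linearity: E[X] = 17205 · (1/2) = C(186, 2) · (1/2) = 17205/2 = 17205/2 ≈ 8602.50000.

E[X] = 17205/2 = 8602.50000.


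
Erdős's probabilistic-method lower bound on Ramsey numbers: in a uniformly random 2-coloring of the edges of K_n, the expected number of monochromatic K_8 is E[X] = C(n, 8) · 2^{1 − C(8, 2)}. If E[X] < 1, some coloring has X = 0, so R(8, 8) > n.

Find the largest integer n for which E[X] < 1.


We need C(n, 8) · 2^{1 − 28} < 1, i.e. C(n, 8) < 2^{28 − 1} = 134217728.
Check values of n near the boundary:
  n = 39: C(39, 8) = 61523748; 61523748 < 134217728? YES
  n = 40: C(40, 8) = 76904685; 76904685 < 134217728? YES
  n = 41: C(41, 8) = 95548245; 95548245 < 134217728? YES
  n = 42: C(42, 8) = 118030185; 118030185 < 134217728? YES
  n = 43: C(43, 8) = 145008513; 145008513 < 134217728? NO
  n = 44: C(44, 8) = 177232627; 177232627 < 134217728? NO
The largest n with C(n, 8) < 134217728 is n = 42 (where E[X] = 118030185/134217728 ≈ 0.87939). Hence R(8, 8) > 42, i.e. R(8, 8) ≥ 43.

Largest n = 42; hence R(8, 8) > 42.


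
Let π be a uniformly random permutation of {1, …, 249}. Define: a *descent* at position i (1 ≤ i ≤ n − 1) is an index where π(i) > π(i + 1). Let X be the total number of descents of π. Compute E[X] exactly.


Write X = Σ X_I over i = 1, …, 248, with X_I the indicator of one descent.
There are 248 indicators.
For each fixed i, the pair (π(i), π(i+1)) is a uniformly random ordered pair of distinct values from {1, …, 249}; by symmetry P[π(i) > π(i+1)] = 1/2.
By linearity: E[X] = 248 · (1/2) = (249 − 1) · (1/2) = 124 ≈ 124.00000.

E[X] = 124 = 124.00000.


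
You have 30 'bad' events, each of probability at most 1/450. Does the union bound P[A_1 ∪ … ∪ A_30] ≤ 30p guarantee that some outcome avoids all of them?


Union bound: P[∪_{i=1}^{30} A_i] ≤ Σ_i P[A_i] ≤ 30·p = 30·(1/450) = 1/15.
Numerically: 1/15 ≈ 0.067.
Is 1/15 < 1? YES.
Since P[∪ A_i] ≤ 1/15 < 1, the complement has P[∩ A_i^c] ≥ 1 − 1/15 = 14/15 > 0, so some outcome avoids every A_i.

30·p = 1/15 ≈ 0.067; existence CERTIFIED by the union bound.


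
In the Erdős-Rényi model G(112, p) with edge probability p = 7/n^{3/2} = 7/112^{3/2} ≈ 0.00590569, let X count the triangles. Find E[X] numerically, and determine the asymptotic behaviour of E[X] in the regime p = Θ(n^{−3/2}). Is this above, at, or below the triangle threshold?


Number of potential triangles: C(112, 3) = 227920.
Each occurs with probability p³ ≈ (0.00590569)³ ≈ 2.05974292e-07.
By linearity: E[X] = C(112, 3)·p³ ≈ 227920 · 2.05974292e-07 ≈ 0.046946.
Since α = 3/2 > 1, p = c/n^{3/2} = o(1/n) is below the triangle threshold p ~ 1/n. Asymptotically E[X] ~ (c³/6)·n^{3(1−α)} = (7³/6)·n^{-1.5} → 0, so by Markov's inequality G has no triangles w.h.p.

E[X] ≈ 0.046946; in regime p = Θ(1/n^{3/2}) E[X] tends to 0 (below the triangle threshold p ~ 1/n).


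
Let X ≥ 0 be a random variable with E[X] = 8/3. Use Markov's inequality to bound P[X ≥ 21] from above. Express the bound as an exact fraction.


μ = E[X] = 8/3, a = 21.
Markov: P[X ≥ 21] ≤ μ/a = (8/3)/21 = 8/63.
Numerically: ≈ 0.126984.
(Since a = 21 > μ = 2.666667, the bound 8/63 is < 1 and informative.)

P[X ≥ 21] ≤ 8/63 ≈ 0.126984.


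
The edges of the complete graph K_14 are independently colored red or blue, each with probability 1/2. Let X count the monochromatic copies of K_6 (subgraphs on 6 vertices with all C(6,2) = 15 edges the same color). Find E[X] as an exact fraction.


Let X = Σ_S X_S over the C(14, 6) = 3003 subsets S of size 6, where X_S = 1 if the K_6 on S is monochromatic.
For a fixed S, the K_6 on S has C(6, 2) = 15 edges. P[all 15 edges red] = (1/2)^15, and likewise for blue, so P[monochromatic] = 2·(1/2)^15 = 2^{1 − 15} = 1/16384.
Summing: E[X] = C(14, 6) · 2^{1 − 15} = 3003 · 1/16384 = 3003/16384.
Numerically: E[X] ≈ 0.183289.

E[X] = C(14,6)·2^(1−C(6,2)) = 3003/16384 ≈ 0.183289.


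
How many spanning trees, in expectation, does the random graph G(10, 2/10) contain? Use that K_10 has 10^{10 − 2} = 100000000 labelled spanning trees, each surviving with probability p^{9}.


K_10 has 10^{10 − 2} = 100000000 labelled spanning trees.
For each such spanning tree H, let X_H = 1 if all 9 edges of H are present in G. Then P[X_H = 1] = p^{9} = (1/5)^{9} = 1/1953125.
By linearity of expectation: E[X] = Σ_H E[X_H] = 100000000 · p^{9} = 100000000 · 1/1953125 = 256/5.
Numerically: E[X] ≈ 51.2.

E[X] = 100000000 · (1/5)^{9} = 256/5 ≈ 51.2.


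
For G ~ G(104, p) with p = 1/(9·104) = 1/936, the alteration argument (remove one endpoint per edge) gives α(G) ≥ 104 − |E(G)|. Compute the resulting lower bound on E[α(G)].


E[|E(G)|] = C(104, 2)·p = 5356 · (1/936) = 103/18.
E[α(G)] ≥ n − E[|E(G)|] = 104 − 103/18 = 1769/18.
Numerically: ≈ 98.278.
(This is only a lower bound; the true E[α(G)] may be larger.)

E[α(G)] ≥ 1769/18 ≈ 98.278.


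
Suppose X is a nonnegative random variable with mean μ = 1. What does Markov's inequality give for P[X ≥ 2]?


μ = E[X] = 1, a = 2.
Markov: P[X ≥ 2] ≤ μ/a = (1)/2 = 1/2.
Numerically: ≈ 0.500000.
(Since a = 2 > μ = 1.000000, the bound 1/2 is < 1 and informative.)

P[X ≥ 2] ≤ 1/2 ≈ 0.500000.


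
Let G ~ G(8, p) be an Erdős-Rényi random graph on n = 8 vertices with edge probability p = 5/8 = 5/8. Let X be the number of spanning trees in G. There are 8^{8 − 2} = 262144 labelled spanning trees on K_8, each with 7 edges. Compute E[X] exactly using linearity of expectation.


K_8 has 8^{8 − 2} = 262144 labelled spanning trees.
For each such spanning tree H, let X_H = 1 if all 7 edges of H are present in G. Then P[X_H = 1] = p^{7} = (5/8)^{7} = 78125/2097152.
Summing the indicators: E[X] = Σ_H E[X_H] = 262144 · p^{7} = 262144 · 78125/2097152 = 78125/8.
Numerically: E[X] ≈ 9765.62.

E[X] = 262144 · (5/8)^{7} = 78125/8 ≈ 9765.62.


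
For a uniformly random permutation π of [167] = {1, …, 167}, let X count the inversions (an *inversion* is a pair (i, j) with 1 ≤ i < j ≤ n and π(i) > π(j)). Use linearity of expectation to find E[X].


Write X = Σ X_I over the C(167, 2) = 13861 pairs i < j, with X_I the indicator of one inversion.
There are 13861 indicators.
For each fixed pair i < j, the values π(i) and π(j) are two distinct elements of {1, …, 167} in uniformly random order; by symmetry P[π(i) > π(j)] = 1/2.
By linearity: E[X] = 13861 · (1/2) = C(167, 2) · (1/2) = 13861/2 = 13861/2 ≈ 6930.500000.

E[X] = 13861/2 = 6930.500000.


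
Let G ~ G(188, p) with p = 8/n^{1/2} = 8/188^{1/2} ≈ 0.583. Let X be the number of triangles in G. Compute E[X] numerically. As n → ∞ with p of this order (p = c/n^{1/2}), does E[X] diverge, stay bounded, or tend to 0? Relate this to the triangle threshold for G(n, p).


Number of potential triangles: C(188, 3) = 1089836.
Each occurs with probability p³ ≈ (0.583)³ ≈ 1.98625e-01.
By linearity: E[X] = C(188, 3)·p³ ≈ 1089836 · 1.98625e-01 ≈ 216468.315.
Since α = 1/2 < 1, p = c/n^{1/2} ≫ 1/n is above the triangle threshold p ~ 1/n. Asymptotically E[X] ~ (c³/6)·n^{3(1−α)} = (8³/6)·n^{1.5} → ∞; triangles are abundant w.h.p.

E[X] ≈ 216468.315; in regime p = Θ(1/n^{1/2}) E[X] diverges (above the triangle threshold p ~ 1/n).


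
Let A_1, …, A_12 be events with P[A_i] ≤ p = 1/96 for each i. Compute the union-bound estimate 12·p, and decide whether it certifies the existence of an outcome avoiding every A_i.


Union bound: P[∪_{i=1}^{12} A_i] ≤ Σ_i P[A_i] ≤ 12·p = 12·(1/96) = 1/8.
Numerically: 1/8 ≈ 0.1250000.
Is 1/8 < 1? YES.
Since P[∪ A_i] ≤ 1/8 < 1, the complement has P[∩ A_i^c] ≥ 1 − 1/8 = 7/8 > 0, so some outcome avoids every A_i.

12·p = 1/8 ≈ 0.1250000; existence CERTIFIED by the union bound.


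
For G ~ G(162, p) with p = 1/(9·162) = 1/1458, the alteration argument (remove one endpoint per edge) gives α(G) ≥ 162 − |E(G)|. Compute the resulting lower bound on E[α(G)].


E[|E(G)|] = C(162, 2)·p = 13041 · (1/1458) = 161/18.
E[α(G)] ≥ n − E[|E(G)|] = 162 − 161/18 = 2755/18.
Numerically: ≈ 153.055556.
(This is only a lower bound; the true E[α(G)] may be larger.)

E[α(G)] ≥ 2755/18 ≈ 153.055556.


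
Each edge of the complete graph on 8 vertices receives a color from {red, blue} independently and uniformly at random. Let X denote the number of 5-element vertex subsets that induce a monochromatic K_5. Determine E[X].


Let X = Σ_S X_S over the C(8, 5) = 56 subsets S of size 5, where X_S = 1 if the K_5 on S is monochromatic.
For a fixed S, the K_5 on S has C(5, 2) = 10 edges. P[all 10 edges red] = (1/2)^10, and likewise for blue, so P[monochromatic] = 2·(1/2)^10 = 2^{1 − 10} = 1/512.
By linearity: E[X] = C(8, 5) · 2^{1 − 10} = 56 · 1/512 = 7/64.
Numerically: E[X] ≈ 0.1094.

E[X] = C(8,5)·2^(1−C(5,2)) = 7/64 ≈ 0.1094.


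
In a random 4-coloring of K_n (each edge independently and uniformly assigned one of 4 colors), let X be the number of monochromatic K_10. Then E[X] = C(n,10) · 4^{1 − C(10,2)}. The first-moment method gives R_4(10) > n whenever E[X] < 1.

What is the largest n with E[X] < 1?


We need C(n, 10) · 4^{1 − 45} < 1, i.e. C(n, 10) < 4^{45 − 1} = 309485009821345068724781056.
Check values of n near the boundary:
  n = 2018: C(2018, 10) = 301820606687612220663963508; 301820606687612220663963508 < 309485009821345068724781056? YES
  n = 2019: C(2019, 10) = 303322949179835278009229628; 303322949179835278009229628 < 309485009821345068724781056? YES
  n = 2020: C(2020, 10) = 304832018578739931133653656; 304832018578739931133653656 < 309485009821345068724781056? YES
  n = 2021: C(2021, 10) = 306347841644770462864800616; 306347841644770462864800616 < 309485009821345068724781056? YES
  n = 2022: C(2022, 10) = 307870445231474093395937796; 307870445231474093395937796 < 309485009821345068724781056? YES
  n = 2023: C(2023, 10) = 309399856285778485315440716; 309399856285778485315440716 < 309485009821345068724781056? YES
  n = 2024: C(2024, 10) = 310936101848269937576192656; 310936101848269937576192656 < 309485009821345068724781056? NO
  n = 2025: C(2025, 10) = 312479209053472269772600560; 312479209053472269772600560 < 309485009821345068724781056? NO
  n = 2026: C(2026, 10) = 314029205130126398094885285; 314029205130126398094885285 < 309485009821345068724781056? NO
The largest n with C(n, 10) < 309485009821345068724781056 is n = 2023 (where E[X] = 77349964071444621328860179/77371252455336267181195264 ≈ 0.9997249). Hence R_4(10) > 2023, i.e. R_4(10) ≥ 2024.

Largest n = 2023; hence R_4(10) > 2023.


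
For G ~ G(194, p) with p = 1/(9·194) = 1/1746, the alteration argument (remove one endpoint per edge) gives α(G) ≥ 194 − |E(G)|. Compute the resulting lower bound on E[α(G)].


E[|E(G)|] = C(194, 2)·p = 18721 · (1/1746) = 193/18.
E[α(G)] ≥ n − E[|E(G)|] = 194 − 193/18 = 3299/18.
Numerically: ≈ 183.2778.
(This is only a lower bound; the true E[α(G)] may be larger.)

E[α(G)] ≥ 3299/18 ≈ 183.2778.


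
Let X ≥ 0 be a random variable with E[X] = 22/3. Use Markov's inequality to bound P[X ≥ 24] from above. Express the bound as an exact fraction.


μ = E[X] = 22/3, a = 24.
Markov: P[X ≥ 24] ≤ μ/a = (22/3)/24 = 11/36.
Numerically: ≈ 0.3056.
(Since a = 24 > μ = 7.3333, the bound 11/36 is < 1 and informative.)

P[X ≥ 24] ≤ 11/36 ≈ 0.3056.


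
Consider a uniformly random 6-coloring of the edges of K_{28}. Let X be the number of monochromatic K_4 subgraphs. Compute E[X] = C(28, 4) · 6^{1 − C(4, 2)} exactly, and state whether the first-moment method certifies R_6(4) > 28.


E[X] = C(28, 4) · 6^{1 − 6} = 20475 · 6^{−5} = 20475/7776.
As a reduced fraction: E[X] = 2275/864 ≈ 2.633102.
Is E[X] < 1? NO.
Since E[X] ≥ 1, the first-moment bound is inconclusive at n = 28; it does NOT by itself certify R_6(4) > 28.

E[X] = 2275/864 ≈ 2.633102; E[X] ≥ 1; first-moment method inconclusive here.


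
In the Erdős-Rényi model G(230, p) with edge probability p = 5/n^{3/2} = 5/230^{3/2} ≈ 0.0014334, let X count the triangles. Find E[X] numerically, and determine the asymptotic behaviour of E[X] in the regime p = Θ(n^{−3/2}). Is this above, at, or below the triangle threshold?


Number of potential triangles: C(230, 3) = 2001460.
Each occurs with probability p³ ≈ (0.0014334)³ ≈ 2.9453354e-09.
By linearity: E[X] = C(230, 3)·p³ ≈ 2001460 · 2.9453354e-09 ≈ 0.00589.
Since α = 3/2 > 1, p = c/n^{3/2} = o(1/n) is below the triangle threshold p ~ 1/n. Asymptotically E[X] ~ (c³/6)·n^{3(1−α)} = (5³/6)·n^{-1.5} → 0, so by Markov's inequality G has no triangles w.h.p.

E[X] ≈ 0.00589; in regime p = Θ(1/n^{3/2}) E[X] tends to 0 (below the triangle threshold p ~ 1/n).


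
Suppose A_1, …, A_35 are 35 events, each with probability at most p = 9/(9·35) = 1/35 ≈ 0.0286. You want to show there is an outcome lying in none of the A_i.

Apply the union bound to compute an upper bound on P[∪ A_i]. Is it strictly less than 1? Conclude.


Union bound: P[∪_{i=1}^{35} A_i] ≤ Σ_i P[A_i] ≤ 35·p = 35·(1/35) = 1.
Numerically: 1 ≈ 1.0000.
Is 1 < 1? NO.
Since the bound 1 is ≥ 1, the union bound is uninformative here; it does NOT by itself certify existence.

35·p = 1 ≈ 1.0000; existence NOT certified by the union bound.


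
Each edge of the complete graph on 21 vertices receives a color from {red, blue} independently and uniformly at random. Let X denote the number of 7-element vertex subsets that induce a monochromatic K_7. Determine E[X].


Let X = Σ_S X_S over the C(21, 7) = 116280 subsets S of size 7, where X_S = 1 if the K_7 on S is monochromatic.
For a fixed S, the K_7 on S has C(7, 2) = 21 edges. P[all 21 edges red] = (1/2)^21, and likewise for blue, so P[monochromatic] = 2·(1/2)^21 = 2^{1 − 21} = 1/1048576.
Summing: E[X] = C(21, 7) · 2^{1 − 21} = 116280 · 1/1048576 = 14535/131072.
Numerically: E[X] ≈ 0.110893.

E[X] = C(21,7)·2^(1−C(7,2)) = 14535/131072 ≈ 0.110893.


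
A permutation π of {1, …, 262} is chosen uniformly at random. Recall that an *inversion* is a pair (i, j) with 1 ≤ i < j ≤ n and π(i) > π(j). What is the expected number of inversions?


Write X = Σ X_I over the C(262, 2) = 34191 pairs i < j, with X_I the indicator of one inversion.
There are 34191 indicators.
For each fixed pair i < j, the values π(i) and π(j) are two distinct elements of {1, …, 262} in uniformly random order; by symmetry P[π(i) > π(j)] = 1/2.
By linearity: E[X] = 34191 · (1/2) = C(262, 2) · (1/2) = 34191/2 = 34191/2 ≈ 17095.500.

E[X] = 34191/2 = 17095.500.


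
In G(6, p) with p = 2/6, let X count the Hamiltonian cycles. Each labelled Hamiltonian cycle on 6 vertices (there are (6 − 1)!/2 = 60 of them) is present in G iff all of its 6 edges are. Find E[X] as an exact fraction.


K_6 has (6 − 1)!/2 = 60 labelled Hamiltonian cycles.
For each such Hamiltonian cycle H, let X_H = 1 if all 6 edges of H are present in G. Then P[X_H = 1] = p^{6} = (1/3)^{6} = 1/729.
By linearity of expectation: E[X] = Σ_H E[X_H] = 60 · p^{6} = 60 · 1/729 = 20/243.
Numerically: E[X] ≈ 0.0823.

E[X] = 60 · (1/3)^{6} = 20/243 ≈ 0.0823.


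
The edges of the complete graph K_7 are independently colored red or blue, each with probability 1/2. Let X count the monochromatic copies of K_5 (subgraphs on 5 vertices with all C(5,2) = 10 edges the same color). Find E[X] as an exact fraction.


Let X = Σ_S X_S over the C(7, 5) = 21 subsets S of size 5, where X_S = 1 if the K_5 on S is monochromatic.
For a fixed S, the K_5 on S has C(5, 2) = 10 edges. P[all 10 edges red] = (1/2)^10, and likewise for blue, so P[monochromatic] = 2·(1/2)^10 = 2^{1 − 10} = 1/512.
By linearity: E[X] = C(7, 5) · 2^{1 − 10} = 21 · 1/512 = 21/512.
Numerically: E[X] ≈ 0.0410.

E[X] = C(7,5)·2^(1−C(5,2)) = 21/512 ≈ 0.0410.


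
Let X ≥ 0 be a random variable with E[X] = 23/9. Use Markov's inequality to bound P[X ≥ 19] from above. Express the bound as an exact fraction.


μ = E[X] = 23/9, a = 19.
Markov: P[X ≥ 19] ≤ μ/a = (23/9)/19 = 23/171.
Numerically: ≈ 0.1345.
(Since a = 19 > μ = 2.5556, the bound 23/171 is < 1 and informative.)

P[X ≥ 19] ≤ 23/171 ≈ 0.1345.


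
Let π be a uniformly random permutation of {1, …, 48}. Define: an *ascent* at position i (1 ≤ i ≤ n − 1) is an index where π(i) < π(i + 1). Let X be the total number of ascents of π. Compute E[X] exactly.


Write X = Σ X_I over i = 1, …, 47, with X_I the indicator of one ascent.
There are 47 indicators.
For each fixed i, the pair (π(i), π(i+1)) is a uniformly random ordered pair of distinct values from {1, …, 48}; by symmetry P[π(i) < π(i+1)] = 1/2.
By linearity: E[X] = 47 · (1/2) = (48 − 1) · (1/2) = 47/2 ≈ 23.5000.

E[X] = 47/2 = 23.5000.


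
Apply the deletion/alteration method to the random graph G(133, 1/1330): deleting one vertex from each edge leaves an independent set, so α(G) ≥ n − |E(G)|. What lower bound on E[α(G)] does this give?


E[|E(G)|] = C(133, 2)·p = 8778 · (1/1330) = 33/5.
E[α(G)] ≥ n − E[|E(G)|] = 133 − 33/5 = 632/5.
Numerically: ≈ 126.40000.
(This is only a lower bound; the true E[α(G)] may be larger.)

E[α(G)] ≥ 632/5 ≈ 126.40000.


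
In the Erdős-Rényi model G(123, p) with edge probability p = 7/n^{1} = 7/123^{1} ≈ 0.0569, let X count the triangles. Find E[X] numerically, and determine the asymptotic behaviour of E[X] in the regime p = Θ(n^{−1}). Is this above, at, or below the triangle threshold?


Number of potential triangles: C(123, 3) = 302621.
Each occurs with probability p³ ≈ (0.0569)³ ≈ 1.84323e-04.
By linearity: E[X] = C(123, 3)·p³ ≈ 302621 · 1.84323e-04 ≈ 55.780.
Here α = 1, so p = 7/n is exactly at the triangle threshold p ~ 1/n. Asymptotically E[X] → c³/6 = 7³/6 = 343/6 ≈ 57.167, a bounded constant. In this regime the triangle count is asymptotically Poisson(c³/6).

E[X] ≈ 55.780; in regime p = Θ(1/n^{1}) E[X] stays bounded (at the triangle threshold p ~ 1/n).


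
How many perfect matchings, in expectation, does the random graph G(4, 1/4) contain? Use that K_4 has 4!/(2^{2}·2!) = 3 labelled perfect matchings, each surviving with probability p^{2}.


K_4 has 4!/(2^{2}·2!) = 3 labelled perfect matchings.
For each such perfect matching H, let X_H = 1 if all 2 edges of H are present in G. Then P[X_H = 1] = p^{2} = (1/4)^{2} = 1/16.
Summing the indicators: E[X] = Σ_H E[X_H] = 3 · p^{2} = 3 · 1/16 = 3/16.
Numerically: E[X] ≈ 0.1875.

E[X] = 3 · (1/4)^{2} = 3/16 ≈ 0.1875.


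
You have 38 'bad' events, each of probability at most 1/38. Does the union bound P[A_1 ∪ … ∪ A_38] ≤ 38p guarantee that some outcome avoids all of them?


Union bound: P[∪_{i=1}^{38} A_i] ≤ Σ_i P[A_i] ≤ 38·p = 38·(1/38) = 1.
Numerically: 1 ≈ 1.0000000.
Is 1 < 1? NO.
Since the bound 1 is ≥ 1, the union bound is uninformative here; it does NOT by itself certify existence.

38·p = 1 ≈ 1.0000000; existence NOT certified by the union bound.


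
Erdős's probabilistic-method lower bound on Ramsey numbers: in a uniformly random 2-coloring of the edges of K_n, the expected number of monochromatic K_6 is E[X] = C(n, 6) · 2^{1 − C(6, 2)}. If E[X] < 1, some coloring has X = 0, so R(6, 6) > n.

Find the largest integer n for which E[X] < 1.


We need C(n, 6) · 2^{1 − 15} < 1, i.e. C(n, 6) < 2^{15 − 1} = 16384.
Check values of n near the boundary:
  n = 15: C(15, 6) = 5005; 5005 < 16384? YES
  n = 16: C(16, 6) = 8008; 8008 < 16384? YES
  n = 17: C(17, 6) = 12376; 12376 < 16384? YES
  n = 18: C(18, 6) = 18564; 18564 < 16384? NO
  n = 19: C(19, 6) = 27132; 27132 < 16384? NO
The largest n with C(n, 6) < 16384 is n = 17 (where E[X] = 1547/2048 ≈ 0.755371). Hence R(6, 6) > 17, i.e. R(6, 6) ≥ 18.

Largest n = 17; hence R(6, 6) > 17.


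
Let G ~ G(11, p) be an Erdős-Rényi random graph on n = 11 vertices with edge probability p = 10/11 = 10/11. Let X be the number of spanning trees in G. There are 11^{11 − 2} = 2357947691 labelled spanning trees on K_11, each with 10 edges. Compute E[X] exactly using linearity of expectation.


K_11 has 11^{11 − 2} = 2357947691 labelled spanning trees.
For each such spanning tree H, let X_H = 1 if all 10 edges of H are present in G. Then P[X_H = 1] = p^{10} = (10/11)^{10} = 10000000000/25937424601.
By linearity: E[X] = Σ_H E[X_H] = 2357947691 · p^{10} = 2357947691 · 10000000000/25937424601 = 10000000000/11.
Numerically: E[X] ≈ 9.09091e+08.

E[X] = 2357947691 · (10/11)^{10} = 10000000000/11 ≈ 9.09091e+08.


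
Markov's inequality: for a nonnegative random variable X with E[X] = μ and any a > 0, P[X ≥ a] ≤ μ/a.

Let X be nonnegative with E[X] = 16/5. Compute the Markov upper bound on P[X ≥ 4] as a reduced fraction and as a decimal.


μ = E[X] = 16/5, a = 4.
Markov: P[X ≥ 4] ≤ μ/a = (16/5)/4 = 4/5.
Numerically: ≈ 0.800.
(Since a = 4 > μ = 3.200, the bound 4/5 is < 1 and informative.)

P[X ≥ 4] ≤ 4/5 ≈ 0.800.


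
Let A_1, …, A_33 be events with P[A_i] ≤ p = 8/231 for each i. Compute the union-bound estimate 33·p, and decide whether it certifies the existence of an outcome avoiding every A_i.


Union bound: P[∪_{i=1}^{33} A_i] ≤ Σ_i P[A_i] ≤ 33·p = 33·(8/231) = 8/7.
Numerically: 8/7 ≈ 1.14286.
Is 8/7 < 1? NO.
Since the bound 8/7 is ≥ 1, the union bound is uninformative here; it does NOT by itself certify existence.

33·p = 8/7 ≈ 1.14286; existence NOT certified by the union bound.


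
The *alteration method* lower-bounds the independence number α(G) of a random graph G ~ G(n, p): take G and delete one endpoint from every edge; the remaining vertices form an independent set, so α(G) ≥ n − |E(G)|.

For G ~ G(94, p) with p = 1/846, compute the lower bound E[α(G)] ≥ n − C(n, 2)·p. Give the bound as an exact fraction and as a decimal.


E[|E(G)|] = C(94, 2)·p = 4371 · (1/846) = 31/6.
E[α(G)] ≥ n − E[|E(G)|] = 94 − 31/6 = 533/6.
Numerically: ≈ 88.833333.
(This is only a lower bound; the true E[α(G)] may be larger.)

E[α(G)] ≥ 533/6 ≈ 88.833333.


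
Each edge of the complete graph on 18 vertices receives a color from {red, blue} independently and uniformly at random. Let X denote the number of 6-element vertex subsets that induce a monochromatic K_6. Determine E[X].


Let X = Σ_S X_S over the C(18, 6) = 18564 subsets S of size 6, where X_S = 1 if the K_6 on S is monochromatic.
For a fixed S, the K_6 on S has C(6, 2) = 15 edges. P[all 15 edges red] = (1/2)^15, and likewise for blue, so P[monochromatic] = 2·(1/2)^15 = 2^{1 − 15} = 1/16384.
By linearity of expectation: E[X] = C(18, 6) · 2^{1 − 15} = 18564 · 1/16384 = 4641/4096.
Numerically: E[X] ≈ 1.13306.

E[X] = C(18,6)·2^(1−C(6,2)) = 4641/4096 ≈ 1.13306.


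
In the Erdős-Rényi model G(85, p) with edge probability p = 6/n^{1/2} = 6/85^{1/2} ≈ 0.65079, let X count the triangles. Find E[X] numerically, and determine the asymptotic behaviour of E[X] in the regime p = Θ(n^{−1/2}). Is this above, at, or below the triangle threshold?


Number of potential triangles: C(85, 3) = 98770.
Each occurs with probability p³ ≈ (0.65079)³ ≈ 2.7562929e-01.
By linearity: E[X] = C(85, 3)·p³ ≈ 98770 · 2.7562929e-01 ≈ 27223.90473.
Since α = 1/2 < 1, p = c/n^{1/2} ≫ 1/n is above the triangle threshold p ~ 1/n. Asymptotically E[X] ~ (c³/6)·n^{3(1−α)} = (6³/6)·n^{1.5} → ∞; triangles are abundant w.h.p.

E[X] ≈ 27223.90473; in regime p = Θ(1/n^{1/2}) E[X] diverges (above the triangle threshold p ~ 1/n).


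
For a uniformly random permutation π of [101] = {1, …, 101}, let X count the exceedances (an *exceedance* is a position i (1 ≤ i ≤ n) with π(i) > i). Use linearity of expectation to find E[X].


Write X = Σ_{i=1}^{101} X_i, where X_i = 1_{π(i) > i}.
For each fixed i, π(i) is uniform over {1, …, 101} (marginal of a uniform permutation), so P[π(i) > i] = (n − i)/n. Summing: Σ_{i=1}^{101} (n − i)/n = (0 + 1 + … + 100)/101 = 101(101 − 1)/(2·101) = (101 − 1)/2.
Hence E[X] = Σ_{i=1}^{101} (101 − i)/101 = 50 ≈ 50.000.

E[X] = 50 = 50.000.


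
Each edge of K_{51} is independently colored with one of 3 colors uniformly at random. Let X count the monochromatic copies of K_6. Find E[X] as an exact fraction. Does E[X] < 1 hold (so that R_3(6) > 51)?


E[X] = C(51, 6) · 3^{1 − 15} = 18009460 · 3^{−14} = 18009460/4782969.
As a reduced fraction: E[X] = 18009460/4782969 ≈ 3.765.
Is E[X] < 1? NO.
Since E[X] ≥ 1, the first-moment bound is inconclusive at n = 51; it does NOT by itself certify R_3(6) > 51.

E[X] = 18009460/4782969 ≈ 3.765; E[X] ≥ 1; first-moment method inconclusive here.


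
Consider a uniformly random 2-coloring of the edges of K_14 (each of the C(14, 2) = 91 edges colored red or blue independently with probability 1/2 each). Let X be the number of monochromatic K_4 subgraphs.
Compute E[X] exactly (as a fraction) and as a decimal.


Let X = Σ_S X_S over the C(14, 4) = 1001 subsets S of size 4, where X_S = 1 if the K_4 on S is monochromatic.
For a fixed S, the K_4 on S has C(4, 2) = 6 edges. P[all 6 edges red] = (1/2)^6, and likewise for blue, so P[monochromatic] = 2·(1/2)^6 = 2^{1 − 6} = 1/32.
By linearity of expectation: E[X] = C(14, 4) · 2^{1 − 6} = 1001 · 1/32 = 1001/32.
Numerically: E[X] ≈ 31.2812.

E[X] = C(14,4)·2^(1−C(4,2)) = 1001/32 ≈ 31.2812.


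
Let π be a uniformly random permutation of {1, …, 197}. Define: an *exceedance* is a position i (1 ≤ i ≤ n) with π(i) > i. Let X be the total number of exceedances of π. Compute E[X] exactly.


Write X = Σ_{i=1}^{197} X_i, where X_i = 1_{π(i) > i}.
For each fixed i, π(i) is uniform over {1, …, 197} (marginal of a uniform permutation), so P[π(i) > i] = (n − i)/n. Summing: Σ_{i=1}^{197} (n − i)/n = (0 + 1 + … + 196)/197 = 197(197 − 1)/(2·197) = (197 − 1)/2.
Hence E[X] = Σ_{i=1}^{197} (197 − i)/197 = 98 ≈ 98.000000.

E[X] = 98 = 98.000000.


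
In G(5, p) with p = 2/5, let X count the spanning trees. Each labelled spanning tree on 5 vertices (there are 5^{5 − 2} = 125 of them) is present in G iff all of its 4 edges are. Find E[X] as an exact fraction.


K_5 has 5^{5 − 2} = 125 labelled spanning trees.
For each such spanning tree H, let X_H = 1 if all 4 edges of H are present in G. Then P[X_H = 1] = p^{4} = (2/5)^{4} = 16/625.
By linearity: E[X] = Σ_H E[X_H] = 125 · p^{4} = 125 · 16/625 = 16/5.
Numerically: E[X] ≈ 3.2.

E[X] = 125 · (2/5)^{4} = 16/5 ≈ 3.2.


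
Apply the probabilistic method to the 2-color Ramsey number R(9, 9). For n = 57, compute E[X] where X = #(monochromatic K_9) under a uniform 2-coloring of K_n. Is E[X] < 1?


E[X] = C(57, 9) · 2^{1 − 36} = 8996462475 · 2^{−35} = 8996462475/34359738368.
As a reduced fraction: E[X] = 8996462475/34359738368 ≈ 0.2618.
Is E[X] < 1? YES.
Since E[X] < 1, there exists a 2-coloring of K_{57} with no monochromatic K_9; hence R(9, 9) > 57.

E[X] = 8996462475/34359738368 ≈ 0.2618; E[X] < 1, so R(9, 9) > 57.


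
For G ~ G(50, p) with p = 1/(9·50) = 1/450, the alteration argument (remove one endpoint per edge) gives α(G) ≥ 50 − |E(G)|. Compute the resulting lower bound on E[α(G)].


E[|E(G)|] = C(50, 2)·p = 1225 · (1/450) = 49/18.
E[α(G)] ≥ n − E[|E(G)|] = 50 − 49/18 = 851/18.
Numerically: ≈ 47.2778.
(This is only a lower bound; the true E[α(G)] may be larger.)

E[α(G)] ≥ 851/18 ≈ 47.2778.


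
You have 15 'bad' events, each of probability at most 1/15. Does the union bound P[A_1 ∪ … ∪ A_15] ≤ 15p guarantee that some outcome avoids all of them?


Union bound: P[∪_{i=1}^{15} A_i] ≤ Σ_i P[A_i] ≤ 15·p = 15·(1/15) = 1.
Numerically: 1 ≈ 1.0000000.
Is 1 < 1? NO.
Since the bound 1 is ≥ 1, the union bound is uninformative here; it does NOT by itself certify existence.

15·p = 1 ≈ 1.0000000; existence NOT certified by the union bound.


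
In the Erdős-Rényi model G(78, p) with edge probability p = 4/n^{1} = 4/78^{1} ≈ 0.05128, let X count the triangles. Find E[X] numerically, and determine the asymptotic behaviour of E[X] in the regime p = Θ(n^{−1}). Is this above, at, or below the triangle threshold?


Number of potential triangles: C(78, 3) = 76076.
Each occurs with probability p³ ≈ (0.05128)³ ≈ 1.348640e-04.
By linearity: E[X] = C(78, 3)·p³ ≈ 76076 · 1.348640e-04 ≈ 10.2599.
Here α = 1, so p = 4/n is exactly at the triangle threshold p ~ 1/n. Asymptotically E[X] → c³/6 = 4³/6 = 32/3 ≈ 10.6667, a bounded constant. In this regime the triangle count is asymptotically Poisson(c³/6).

E[X] ≈ 10.2599; in regime p = Θ(1/n^{1}) E[X] stays bounded (at the triangle threshold p ~ 1/n).


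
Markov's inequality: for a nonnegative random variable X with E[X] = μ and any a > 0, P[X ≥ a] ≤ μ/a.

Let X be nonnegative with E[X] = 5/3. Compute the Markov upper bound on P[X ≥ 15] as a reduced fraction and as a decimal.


μ = E[X] = 5/3, a = 15.
Markov: P[X ≥ 15] ≤ μ/a = (5/3)/15 = 1/9.
Numerically: ≈ 0.1111.
(Since a = 15 > μ = 1.6667, the bound 1/9 is < 1 and informative.)

P[X ≥ 15] ≤ 1/9 ≈ 0.1111.


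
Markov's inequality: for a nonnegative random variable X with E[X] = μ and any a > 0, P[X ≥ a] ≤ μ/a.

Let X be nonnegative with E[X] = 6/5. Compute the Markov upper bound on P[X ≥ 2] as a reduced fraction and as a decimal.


μ = E[X] = 6/5, a = 2.
Markov: P[X ≥ 2] ≤ μ/a = (6/5)/2 = 3/5.
Numerically: ≈ 0.60000.
(Since a = 2 > μ = 1.20000, the bound 3/5 is < 1 and informative.)

P[X ≥ 2] ≤ 3/5 ≈ 0.60000.


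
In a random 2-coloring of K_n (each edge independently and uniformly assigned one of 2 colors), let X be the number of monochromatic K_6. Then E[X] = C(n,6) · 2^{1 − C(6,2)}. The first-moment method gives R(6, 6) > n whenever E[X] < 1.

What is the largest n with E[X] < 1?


We need C(n, 6) · 2^{1 − 15} < 1, i.e. C(n, 6) < 2^{15 − 1} = 16384.
Check values of n near the boundary:
  n = 14: C(14, 6) = 3003; 3003 < 16384? YES
  n = 15: C(15, 6) = 5005; 5005 < 16384? YES
  n = 16: C(16, 6) = 8008; 8008 < 16384? YES
  n = 17: C(17, 6) = 12376; 12376 < 16384? YES
  n = 18: C(18, 6) = 18564; 18564 < 16384? NO
  n = 19: C(19, 6) = 27132; 27132 < 16384? NO
The largest n with C(n, 6) < 16384 is n = 17 (where E[X] = 1547/2048 ≈ 0.755). Hence R(6, 6) > 17, i.e. R(6, 6) ≥ 18.

Largest n = 17; hence R(6, 6) > 17.


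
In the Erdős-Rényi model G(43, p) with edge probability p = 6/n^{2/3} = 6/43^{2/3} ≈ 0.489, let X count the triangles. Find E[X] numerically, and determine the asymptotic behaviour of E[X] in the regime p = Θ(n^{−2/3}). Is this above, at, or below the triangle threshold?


Number of potential triangles: C(43, 3) = 12341.
Each occurs with probability p³ ≈ (0.489)³ ≈ 1.16820e-01.
By linearity: E[X] = C(43, 3)·p³ ≈ 12341 · 1.16820e-01 ≈ 1441.674.
Since α = 2/3 < 1, p = c/n^{2/3} ≫ 1/n is above the triangle threshold p ~ 1/n. Asymptotically E[X] ~ (c³/6)·n^{3(1−α)} = (6³/6)·n^{1} → ∞; triangles are abundant w.h.p.

E[X] ≈ 1441.674; in regime p = Θ(1/n^{2/3}) E[X] diverges (above the triangle threshold p ~ 1/n).


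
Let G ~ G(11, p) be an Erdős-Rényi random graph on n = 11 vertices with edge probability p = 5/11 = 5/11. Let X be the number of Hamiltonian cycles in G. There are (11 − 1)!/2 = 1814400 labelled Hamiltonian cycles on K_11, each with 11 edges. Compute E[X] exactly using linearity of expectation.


K_11 has (11 − 1)!/2 = 1814400 labelled Hamiltonian cycles.
For each such Hamiltonian cycle H, let X_H = 1 if all 11 edges of H are present in G. Then P[X_H = 1] = p^{11} = (5/11)^{11} = 48828125/285311670611.
By linearity: E[X] = Σ_H E[X_H] = 1814400 · p^{11} = 1814400 · 48828125/285311670611 = 88593750000000/285311670611.
Numerically: E[X] ≈ 310.52.

E[X] = 1814400 · (5/11)^{11} = 88593750000000/285311670611 ≈ 310.52.
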